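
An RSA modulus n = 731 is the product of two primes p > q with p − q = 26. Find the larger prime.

Since p = q + 26, we have 731 = q(q + 26), so q² + 26q − 731 = 0.
Discriminant: 26² + 4·731 = 676 + 2924 = 3600; √3600 = 60.
q = (−26 + 60)/2 = 17, and p = q + 26 = 43.
Check: 17 · 43 = 731.

43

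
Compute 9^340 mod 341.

67

9^1 ≡ 9 (mod 341)
9^2 ≡ 9^2 = 81 ≡ 81 (mod 341)
9^4 ≡ 81^2 = 6561 ≡ 82 (mod 341)
9^8 ≡ 82^2 = 6724 ≡ 245 (mod 341)
9^16 ≡ 245^2 = 60025 ≡ 9 (mod 341)
9^32 ≡ 9^2 = 81 ≡ 81 (mod 341)
9^64 ≡ 81^2 = 6561 ≡ 82 (mod 341)
9^128 ≡ 82^2 = 6724 ≡ 245 (mod 341)
9^256 ≡ 245^2 = 60025 ≡ 9 (mod 341)
340 = 256 + 64 + 16 + 4 in binary powers of 2.
So 9^340 ≡ 9 · 82 · 9 · 82 ≡ 67 (mod 341).
Since 67 ≠ 1, base 9 is a Fermat witness: 341 is composite.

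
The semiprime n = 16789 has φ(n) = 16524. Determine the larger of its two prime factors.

163

φ(n) = (p−1)(q−1) = n − (p+q) + 1, so p + q = 16789 − 16524 + 1 = 266.
p and q are the roots of t² − 266t + 16789 = 0.
Discriminant: 266² − 4·16789 = 70756 − 67156 = 3600; √3600 = 60.
q = (266 − 60)/2 = 103, p = (266 + 60)/2 = 163.
Check: 103 · 163 = 16789.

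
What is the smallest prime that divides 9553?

41

9553 is odd.
Digit sum 22, not divisible by 3.
Ends in 3: not divisible by 5.
7: 9553 = 7·1364 + 5
11: 9553 = 11·868 + 5
13: 9553 = 13·734 + 11
17: 9553 = 17·561 + 16
19: 9553 = 19·502 + 15
23: 9553 = 23·415 + 8
29: 9553 = 29·329 + 12
31: 9553 = 31·308 + 5
37: 9553 = 37·258 + 7
41: 9553 = 41·233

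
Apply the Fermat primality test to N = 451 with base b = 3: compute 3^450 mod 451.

419

3^1 ≡ 3 (mod 451)
3^2 ≡ 3^2 = 9 ≡ 9 (mod 451)
3^4 ≡ 9^2 = 81 ≡ 81 (mod 451)
3^8 ≡ 81^2 = 6561 ≡ 247 (mod 451)
3^16 ≡ 247^2 = 61009 ≡ 124 (mod 451)
3^32 ≡ 124^2 = 15376 ≡ 42 (mod 451)
3^64 ≡ 42^2 = 1764 ≡ 411 (mod 451)
3^128 ≡ 411^2 = 168921 ≡ 247 (mod 451)
3^256 ≡ 247^2 = 61009 ≡ 124 (mod 451)
450 = 256 + 128 + 64 + 2 in binary powers of 2.
So 3^450 ≡ 124 · 247 · 411 · 9 ≡ 419 (mod 451).
Since 419 ≠ 1, base 3 is a Fermat witness: 451 is composite.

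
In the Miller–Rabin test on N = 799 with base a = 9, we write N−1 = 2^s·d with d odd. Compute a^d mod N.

784

799 − 1 = 798 = 2^1 · 399, so d = 399.
9^1 ≡ 9 (mod 799)
9^2 ≡ 9^2 = 81 ≡ 81 (mod 799)
9^4 ≡ 81^2 = 6561 ≡ 169 (mod 799)
9^8 ≡ 169^2 = 28561 ≡ 596 (mod 799)
9^16 ≡ 596^2 = 355216 ≡ 460 (mod 799)
9^32 ≡ 460^2 = 211600 ≡ 664 (mod 799)
9^64 ≡ 664^2 = 440896 ≡ 647 (mod 799)
9^128 ≡ 647^2 = 418609 ≡ 732 (mod 799)
9^256 ≡ 732^2 = 535824 ≡ 494 (mod 799)
399 = 256 + 128 + 8 + 4 + 2 + 1 in binary powers of 2.
So 9^399 ≡ 494 · 732 · 596 · 169 · 81 · 9 ≡ 784 (mod 799).
Squaring chain: 784; never reaches −1, so base 9 is a Miller–Rabin witness that 799 is composite.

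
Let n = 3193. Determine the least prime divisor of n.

31

3193 is odd.
Digit sum 16, not divisible by 3.
Ends in 3: not divisible by 5.
7: 3193 = 7·456 + 1
11: 3193 = 11·290 + 3
13: 3193 = 13·245 + 8
17: 3193 = 17·187 + 14
19: 3193 = 19·168 + 1
23: 3193 = 23·138 + 19
29: 3193 = 29·110 + 3
31: 3193 = 31·103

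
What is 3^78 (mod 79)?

1

3^1 ≡ 3 (mod 79)
3^2 ≡ 3^2 = 9 ≡ 9 (mod 79)
3^4 ≡ 9^2 = 81 ≡ 2 (mod 79)
3^8 ≡ 2^2 = 4 ≡ 4 (mod 79)
3^16 ≡ 4^2 = 16 ≡ 16 (mod 79)
3^32 ≡ 16^2 = 256 ≡ 19 (mod 79)
3^64 ≡ 19^2 = 361 ≡ 45 (mod 79)
78 = 64 + 8 + 4 + 2 in binary powers of 2.
So 3^78 ≡ 45 · 4 · 2 · 9 ≡ 1 (mod 79).
Since the result is 1, base 3 gives no evidence that 79 is composite.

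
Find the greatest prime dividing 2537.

2537 = 43 · 59
59 is prime.
So 2537 = 43 · 59; the largest prime factor is 59.

59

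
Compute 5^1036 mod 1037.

361

5^1 ≡ 5 (mod 1037)
5^2 ≡ 5^2 = 25 ≡ 25 (mod 1037)
5^4 ≡ 25^2 = 625 ≡ 625 (mod 1037)
5^8 ≡ 625^2 = 390625 ≡ 713 (mod 1037)
5^16 ≡ 713^2 = 508369 ≡ 239 (mod 1037)
5^32 ≡ 239^2 = 57121 ≡ 86 (mod 1037)
5^64 ≡ 86^2 = 7396 ≡ 137 (mod 1037)
5^128 ≡ 137^2 = 18769 ≡ 103 (mod 1037)
5^256 ≡ 103^2 = 10609 ≡ 239 (mod 1037)
5^512 ≡ 239^2 = 57121 ≡ 86 (mod 1037)
5^1024 ≡ 86^2 = 7396 ≡ 137 (mod 1037)
1036 = 1024 + 8 + 4 in binary powers of 2.
So 5^1036 ≡ 137 · 713 · 625 ≡ 361 (mod 1037).
Since 361 ≠ 1, base 5 is a Fermat witness: 1037 is composite.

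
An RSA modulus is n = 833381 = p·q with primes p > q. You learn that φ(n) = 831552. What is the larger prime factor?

φ(n) = (p−1)(q−1) = n − (p+q) + 1, so p + q = 833381 − 831552 + 1 = 1830.
p and q are the roots of t² − 1830t + 833381 = 0.
Discriminant: 1830² − 4·833381 = 3348900 − 3333524 = 15376; √15376 = 124.
q = (1830 − 124)/2 = 853, p = (1830 + 124)/2 = 977.
Check: 853 · 977 = 833381.

977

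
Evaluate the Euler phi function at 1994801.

Factor: 1994801 = 103 · 107 · 181.
φ(1994801) = (103−1) · (107−1) · (181−1) = 102 · 106 · 180 = 1946160.

1946160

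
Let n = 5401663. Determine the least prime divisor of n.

47

5401663 is odd.
Digit sum 25, not divisible by 3.
Ends in 3: not divisible by 5.
7: 5401663 = 7·771666 + 1
11: 5401663 = 11·491060 + 3
13: 5401663 = 13·415512 + 7
17: 5401663 = 17·317744 + 15
19: 5401663 = 19·284298 + 1
23: 5401663 = 23·234854 + 21
29: 5401663 = 29·186264 + 7
31: 5401663 = 31·174247 + 6
37: 5401663 = 37·145990 + 33
41: 5401663 = 41·131747 + 36
43: 5401663 = 43·125620 + 3
47: 5401663 = 47·114929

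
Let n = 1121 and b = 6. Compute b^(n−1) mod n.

6^1 ≡ 6 (mod 1121)
6^2 ≡ 6^2 = 36 ≡ 36 (mod 1121)
6^4 ≡ 36^2 = 1296 ≡ 175 (mod 1121)
6^8 ≡ 175^2 = 30625 ≡ 358 (mod 1121)
6^16 ≡ 358^2 = 128164 ≡ 370 (mod 1121)
6^32 ≡ 370^2 = 136900 ≡ 138 (mod 1121)
6^64 ≡ 138^2 = 19044 ≡ 1108 (mod 1121)
6^128 ≡ 1108^2 = 1227664 ≡ 169 (mod 1121)
6^256 ≡ 169^2 = 28561 ≡ 536 (mod 1121)
6^512 ≡ 536^2 = 287296 ≡ 320 (mod 1121)
6^1024 ≡ 320^2 = 102400 ≡ 389 (mod 1121)
1120 = 1024 + 64 + 32 in binary powers of 2.
So 6^1120 ≡ 389 · 1108 · 138 ≡ 517 (mod 1121).
Since 517 ≠ 1, base 6 is a Fermat witness: 1121 is composite.

517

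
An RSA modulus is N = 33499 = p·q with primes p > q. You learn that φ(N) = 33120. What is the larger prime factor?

φ(n) = (p−1)(q−1) = n − (p+q) + 1, so p + q = 33499 − 33120 + 1 = 380.
p and q are the roots of t² − 380t + 33499 = 0.
Discriminant: 380² − 4·33499 = 144400 − 133996 = 10404; √10404 = 102.
q = (380 − 102)/2 = 139, p = (380 + 102)/2 = 241.
Check: 139 · 241 = 33499.

241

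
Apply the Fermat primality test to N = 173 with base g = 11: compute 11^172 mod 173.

1

11^1 ≡ 11 (mod 173)
11^2 ≡ 11^2 = 121 ≡ 121 (mod 173)
11^4 ≡ 121^2 = 14641 ≡ 109 (mod 173)
11^8 ≡ 109^2 = 11881 ≡ 117 (mod 173)
11^16 ≡ 117^2 = 13689 ≡ 22 (mod 173)
11^32 ≡ 22^2 = 484 ≡ 138 (mod 173)
11^64 ≡ 138^2 = 19044 ≡ 14 (mod 173)
11^128 ≡ 14^2 = 196 ≡ 23 (mod 173)
172 = 128 + 32 + 8 + 4 in binary powers of 2.
So 11^172 ≡ 23 · 138 · 117 · 109 ≡ 1 (mod 173).
Since the result is 1, base 11 gives no evidence that 173 is composite.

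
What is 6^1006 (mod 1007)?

598

6^1 ≡ 6 (mod 1007)
6^2 ≡ 6^2 = 36 ≡ 36 (mod 1007)
6^4 ≡ 36^2 = 1296 ≡ 289 (mod 1007)
6^8 ≡ 289^2 = 83521 ≡ 947 (mod 1007)
6^16 ≡ 947^2 = 896809 ≡ 579 (mod 1007)
6^32 ≡ 579^2 = 335241 ≡ 917 (mod 1007)
6^64 ≡ 917^2 = 840889 ≡ 44 (mod 1007)
6^128 ≡ 44^2 = 1936 ≡ 929 (mod 1007)
6^256 ≡ 929^2 = 863041 ≡ 42 (mod 1007)
6^512 ≡ 42^2 = 1764 ≡ 757 (mod 1007)
1006 = 512 + 256 + 128 + 64 + 32 + 8 + 4 + 2 in binary powers of 2.
So 6^1006 ≡ 757 · 42 · 929 · 44 · 917 · 947 · 289 · 36 ≡ 598 (mod 1007).
Since 598 ≠ 1, base 6 is a Fermat witness: 1007 is composite.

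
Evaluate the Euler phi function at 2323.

Factor: 2323 = 23 · 101.
φ(2323) = (23−1) · (101−1) = 22 · 100 = 2200.

2200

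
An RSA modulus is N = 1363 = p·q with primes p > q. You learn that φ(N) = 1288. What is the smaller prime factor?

φ(n) = (p−1)(q−1) = n − (p+q) + 1, so p + q = 1363 − 1288 + 1 = 76.
p and q are the roots of t² − 76t + 1363 = 0.
Discriminant: 76² − 4·1363 = 5776 − 5452 = 324; √324 = 18.
q = (76 − 18)/2 = 29, p = (76 + 18)/2 = 47.
Check: 29 · 47 = 1363.

29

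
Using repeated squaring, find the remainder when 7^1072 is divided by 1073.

7

7^1 ≡ 7 (mod 1073)
7^2 ≡ 7^2 = 49 ≡ 49 (mod 1073)
7^4 ≡ 49^2 = 2401 ≡ 255 (mod 1073)
7^8 ≡ 255^2 = 65025 ≡ 645 (mod 1073)
7^16 ≡ 645^2 = 416025 ≡ 774 (mod 1073)
7^32 ≡ 774^2 = 599076 ≡ 342 (mod 1073)
7^64 ≡ 342^2 = 116964 ≡ 7 (mod 1073)
7^128 ≡ 7^2 = 49 ≡ 49 (mod 1073)
7^256 ≡ 49^2 = 2401 ≡ 255 (mod 1073)
7^512 ≡ 255^2 = 65025 ≡ 645 (mod 1073)
7^1024 ≡ 645^2 = 416025 ≡ 774 (mod 1073)
1072 = 1024 + 32 + 16 in binary powers of 2.
So 7^1072 ≡ 774 · 342 · 774 ≡ 7 (mod 1073).
Since 7 ≠ 1, base 7 is a Fermat witness: 1073 is composite.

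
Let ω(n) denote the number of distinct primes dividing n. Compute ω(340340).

340340 = 2^2 · 85085
85085 = 5 · 17017
17017 = 7 · 2431
2431 = 11 · 221
221 = 13 · 17
340340 = 2^2 · 5 · 7 · 11 · 13 · 17, which has 6 distinct prime factors.

6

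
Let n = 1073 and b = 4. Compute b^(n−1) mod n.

1069

4^1 ≡ 4 (mod 1073)
4^2 ≡ 4^2 = 16 ≡ 16 (mod 1073)
4^4 ≡ 16^2 = 256 ≡ 256 (mod 1073)
4^8 ≡ 256^2 = 65536 ≡ 83 (mod 1073)
4^16 ≡ 83^2 = 6889 ≡ 451 (mod 1073)
4^32 ≡ 451^2 = 203401 ≡ 604 (mod 1073)
4^64 ≡ 604^2 = 364816 ≡ 1069 (mod 1073)
4^128 ≡ 1069^2 = 1142761 ≡ 16 (mod 1073)
4^256 ≡ 16^2 = 256 ≡ 256 (mod 1073)
4^512 ≡ 256^2 = 65536 ≡ 83 (mod 1073)
4^1024 ≡ 83^2 = 6889 ≡ 451 (mod 1073)
1072 = 1024 + 32 + 16 in binary powers of 2.
So 4^1072 ≡ 451 · 604 · 451 ≡ 1069 (mod 1073).
Since 1069 ≠ 1, base 4 is a Fermat witness: 1073 is composite.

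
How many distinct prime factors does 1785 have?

1785 = 3 · 595
595 = 5 · 119
119 = 7 · 17
1785 = 3 · 5 · 7 · 17, which has 4 distinct prime factors.

4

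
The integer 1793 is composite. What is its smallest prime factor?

1793 is odd.
Digit sum 20, not divisible by 3.
Ends in 3: not divisible by 5.
7: 1793 = 7·256 + 1
11: 1793 = 11·163

11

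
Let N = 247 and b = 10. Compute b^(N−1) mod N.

10^1 ≡ 10 (mod 247)
10^2 ≡ 10^2 = 100 ≡ 100 (mod 247)
10^4 ≡ 100^2 = 10000 ≡ 120 (mod 247)
10^8 ≡ 120^2 = 14400 ≡ 74 (mod 247)
10^16 ≡ 74^2 = 5476 ≡ 42 (mod 247)
10^32 ≡ 42^2 = 1764 ≡ 35 (mod 247)
10^64 ≡ 35^2 = 1225 ≡ 237 (mod 247)
10^128 ≡ 237^2 = 56169 ≡ 100 (mod 247)
246 = 128 + 64 + 32 + 16 + 4 + 2 in binary powers of 2.
So 10^246 ≡ 100 · 237 · 35 · 42 · 120 · 100 ≡ 235 (mod 247).
Since 235 ≠ 1, base 10 is a Fermat witness: 247 is composite.

235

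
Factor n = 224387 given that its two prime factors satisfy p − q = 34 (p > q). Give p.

Since p = q + 34, we have 224387 = q(q + 34), so q² + 34q − 224387 = 0.
Discriminant: 34² + 4·224387 = 1156 + 897548 = 898704; √898704 = 948.
q = (−34 + 948)/2 = 457, and p = q + 34 = 491.
Check: 457 · 491 = 224387.

491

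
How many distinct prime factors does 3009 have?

3

3009 = 3 · 1003
1003 = 17 · 59
3009 = 3 · 17 · 59, which has 3 distinct prime factors.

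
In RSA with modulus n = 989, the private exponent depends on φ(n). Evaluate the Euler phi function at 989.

Factor: 989 = 23 · 43.
φ(989) = (23−1) · (43−1) = 22 · 42 = 924.

924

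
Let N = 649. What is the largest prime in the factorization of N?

649 = 11 · 59
59 is prime.
So 649 = 11 · 59; the largest prime factor is 59.

59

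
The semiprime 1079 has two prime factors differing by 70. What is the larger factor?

Since p = q + 70, we have 1079 = q(q + 70), so q² + 70q − 1079 = 0.
Discriminant: 70² + 4·1079 = 4900 + 4316 = 9216; √9216 = 96.
q = (−70 + 96)/2 = 13, and p = q + 70 = 83.
Check: 13 · 83 = 1079.

83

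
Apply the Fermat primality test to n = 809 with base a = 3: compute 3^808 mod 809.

1

3^1 ≡ 3 (mod 809)
3^2 ≡ 3^2 = 9 ≡ 9 (mod 809)
3^4 ≡ 9^2 = 81 ≡ 81 (mod 809)
3^8 ≡ 81^2 = 6561 ≡ 89 (mod 809)
3^16 ≡ 89^2 = 7921 ≡ 640 (mod 809)
3^32 ≡ 640^2 = 409600 ≡ 246 (mod 809)
3^64 ≡ 246^2 = 60516 ≡ 650 (mod 809)
3^128 ≡ 650^2 = 422500 ≡ 202 (mod 809)
3^256 ≡ 202^2 = 40804 ≡ 354 (mod 809)
3^512 ≡ 354^2 = 125316 ≡ 730 (mod 809)
808 = 512 + 256 + 32 + 8 in binary powers of 2.
So 3^808 ≡ 730 · 354 · 246 · 89 ≡ 1 (mod 809).
Since the result is 1, base 3 gives no evidence that 809 is composite.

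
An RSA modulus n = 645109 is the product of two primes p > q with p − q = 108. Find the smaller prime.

751

Since p = q + 108, we have 645109 = q(q + 108), so q² + 108q − 645109 = 0.
Discriminant: 108² + 4·645109 = 11664 + 2580436 = 2592100; √2592100 = 1610.
q = (−108 + 1610)/2 = 751, and p = q + 108 = 859.
Check: 751 · 859 = 645109.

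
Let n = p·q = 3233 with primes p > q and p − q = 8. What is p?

61

Since p = q + 8, we have 3233 = q(q + 8), so q² + 8q − 3233 = 0.
Discriminant: 8² + 4·3233 = 64 + 12932 = 12996; √12996 = 114.
q = (−8 + 114)/2 = 53, and p = q + 8 = 61.
Check: 53 · 61 = 3233.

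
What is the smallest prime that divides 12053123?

97

12053123 is odd.
Digit sum 17, not divisible by 3.
Ends in 3: not divisible by 5.
7: 12053123 = 7·1721874 + 5
11: 12053123 = 11·1095738 + 5
13: 12053123 = 13·927163 + 4
17: 12053123 = 17·709007 + 4
19: 12053123 = 19·634374 + 17
23: 12053123 = 23·524048 + 19
29: 12053123 = 29·415624 + 27
31: 12053123 = 31·388810 + 13
37: 12053123 = 37·325760 + 3
41: 12053123 = 41·293978 + 25
43: 12053123 = 43·280305 + 8
47: 12053123 = 47·256449 + 20
53: 12053123 = 53·227417 + 22
59: 12053123 = 59·204290 + 13
61: 12053123 = 61·197592 + 11
67: 12053123 = 67·179897 + 24
71: 12053123 = 71·169762 + 21
73: 12053123 = 73·165111 + 20
79: 12053123 = 79·152571 + 14
83: 12053123 = 83·145218 + 29
89: 12053123 = 89·135428 + 31
97: 12053123 = 97·124259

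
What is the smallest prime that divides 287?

7

287 is odd.
Digit sum 17, not divisible by 3.
Ends in 7: not divisible by 5.
7: 287 = 7·41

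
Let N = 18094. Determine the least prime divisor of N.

18094 is even: 2 divides it.

2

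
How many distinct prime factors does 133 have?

2

133 = 7 · 19
133 = 7 · 19, which has 2 distinct prime factors.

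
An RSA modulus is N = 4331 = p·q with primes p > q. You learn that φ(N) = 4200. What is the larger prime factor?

71

φ(n) = (p−1)(q−1) = n − (p+q) + 1, so p + q = 4331 − 4200 + 1 = 132.
p and q are the roots of t² − 132t + 4331 = 0.
Discriminant: 132² − 4·4331 = 17424 − 17324 = 100; √100 = 10.
q = (132 − 10)/2 = 61, p = (132 + 10)/2 = 71.
Check: 61 · 71 = 4331.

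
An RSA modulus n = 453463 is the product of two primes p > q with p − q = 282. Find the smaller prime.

547

Since p = q + 282, we have 453463 = q(q + 282), so q² + 282q − 453463 = 0.
Discriminant: 282² + 4·453463 = 79524 + 1813852 = 1893376; √1893376 = 1376.
q = (−282 + 1376)/2 = 547, and p = q + 282 = 829.
Check: 547 · 829 = 453463.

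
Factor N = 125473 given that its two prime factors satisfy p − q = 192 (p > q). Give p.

463

Since p = q + 192, we have 125473 = q(q + 192), so q² + 192q − 125473 = 0.
Discriminant: 192² + 4·125473 = 36864 + 501892 = 538756; √538756 = 734.
q = (−192 + 734)/2 = 271, and p = q + 192 = 463.
Check: 271 · 463 = 125473.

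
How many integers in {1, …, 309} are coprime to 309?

204

Factor: 309 = 3 · 103.
φ(309) = (3−1) · (103−1) = 2 · 102 = 204.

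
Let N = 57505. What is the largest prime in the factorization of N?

53

57505 = 5 · 11501
11501 = 7 · 1643
1643 = 31 · 53
53 is prime.
So 57505 = 5 · 7 · 31 · 53; the largest prime factor is 53.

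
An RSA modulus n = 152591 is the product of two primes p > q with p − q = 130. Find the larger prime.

461

Since p = q + 130, we have 152591 = q(q + 130), so q² + 130q − 152591 = 0.
Discriminant: 130² + 4·152591 = 16900 + 610364 = 627264; √627264 = 792.
q = (−130 + 792)/2 = 331, and p = q + 130 = 461.
Check: 331 · 461 = 152591.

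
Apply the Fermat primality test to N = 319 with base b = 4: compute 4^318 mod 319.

284

4^1 ≡ 4 (mod 319)
4^2 ≡ 4^2 = 16 ≡ 16 (mod 319)
4^4 ≡ 16^2 = 256 ≡ 256 (mod 319)
4^8 ≡ 256^2 = 65536 ≡ 141 (mod 319)
4^16 ≡ 141^2 = 19881 ≡ 103 (mod 319)
4^32 ≡ 103^2 = 10609 ≡ 82 (mod 319)
4^64 ≡ 82^2 = 6724 ≡ 25 (mod 319)
4^128 ≡ 25^2 = 625 ≡ 306 (mod 319)
4^256 ≡ 306^2 = 93636 ≡ 169 (mod 319)
318 = 256 + 32 + 16 + 8 + 4 + 2 in binary powers of 2.
So 4^318 ≡ 169 · 82 · 103 · 141 · 256 · 16 ≡ 284 (mod 319).
Since 284 ≠ 1, base 4 is a Fermat witness: 319 is composite.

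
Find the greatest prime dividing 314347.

41

314347 = 11 · 28577
28577 = 17 · 1681
1681 = 41 · 41
41 = 41 · 1
So 314347 = 11 · 17 · 41^2; the largest prime factor is 41.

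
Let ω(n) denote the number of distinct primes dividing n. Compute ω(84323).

84323 = 37 · 2279
2279 = 43 · 53
84323 = 37 · 43 · 53, which has 3 distinct prime factors.

3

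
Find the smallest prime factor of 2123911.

2123911 is odd.
Digit sum 19, not divisible by 3.
Ends in 1: not divisible by 5.
7: 2123911 = 7·303415 + 6
11: 2123911 = 11·193082 + 9
13: 2123911 = 13·163377 + 10
17: 2123911 = 17·124935 + 16
19: 2123911 = 19·111784 + 15
23: 2123911 = 23·92343 + 22
29: 2123911 = 29·73238 + 9
31: 2123911 = 31·68513 + 8
37: 2123911 = 37·57403

37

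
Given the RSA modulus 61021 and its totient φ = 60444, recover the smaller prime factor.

φ(n) = (p−1)(q−1) = n − (p+q) + 1, so p + q = 61021 − 60444 + 1 = 578.
p and q are the roots of t² − 578t + 61021 = 0.
Discriminant: 578² − 4·61021 = 334084 − 244084 = 90000; √90000 = 300.
q = (578 − 300)/2 = 139, p = (578 + 300)/2 = 439.
Check: 139 · 439 = 61021.

139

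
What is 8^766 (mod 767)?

285

8^1 ≡ 8 (mod 767)
8^2 ≡ 8^2 = 64 ≡ 64 (mod 767)
8^4 ≡ 64^2 = 4096 ≡ 261 (mod 767)
8^8 ≡ 261^2 = 68121 ≡ 625 (mod 767)
8^16 ≡ 625^2 = 390625 ≡ 222 (mod 767)
8^32 ≡ 222^2 = 49284 ≡ 196 (mod 767)
8^64 ≡ 196^2 = 38416 ≡ 66 (mod 767)
8^128 ≡ 66^2 = 4356 ≡ 521 (mod 767)
8^256 ≡ 521^2 = 271441 ≡ 690 (mod 767)
8^512 ≡ 690^2 = 476100 ≡ 560 (mod 767)
766 = 512 + 128 + 64 + 32 + 16 + 8 + 4 + 2 in binary powers of 2.
So 8^766 ≡ 560 · 521 · 66 · 196 · 222 · 625 · 261 · 64 ≡ 285 (mod 767).
Since 285 ≠ 1, base 8 is a Fermat witness: 767 is composite.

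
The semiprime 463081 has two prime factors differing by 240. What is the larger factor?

Since p = q + 240, we have 463081 = q(q + 240), so q² + 240q − 463081 = 0.
Discriminant: 240² + 4·463081 = 57600 + 1852324 = 1909924; √1909924 = 1382.
q = (−240 + 1382)/2 = 571, and p = q + 240 = 811.
Check: 571 · 811 = 463081.

811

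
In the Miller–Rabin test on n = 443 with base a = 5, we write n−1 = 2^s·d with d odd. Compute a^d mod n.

443 − 1 = 442 = 2^1 · 221, so d = 221.
5^1 ≡ 5 (mod 443)
5^2 ≡ 5^2 = 25 ≡ 25 (mod 443)
5^4 ≡ 25^2 = 625 ≡ 182 (mod 443)
5^8 ≡ 182^2 = 33124 ≡ 342 (mod 443)
5^16 ≡ 342^2 = 116964 ≡ 12 (mod 443)
5^32 ≡ 12^2 = 144 ≡ 144 (mod 443)
5^64 ≡ 144^2 = 20736 ≡ 358 (mod 443)
5^128 ≡ 358^2 = 128164 ≡ 137 (mod 443)
221 = 128 + 64 + 16 + 8 + 4 + 1 in binary powers of 2.
So 5^221 ≡ 137 · 358 · 12 · 342 · 182 · 5 ≡ 442 (mod 443).
Since 5^d ≡ 442 (mod 443), base 5 does not prove 443 composite.

442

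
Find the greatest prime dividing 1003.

59

1003 = 17 · 59
59 is prime.
So 1003 = 17 · 59; the largest prime factor is 59.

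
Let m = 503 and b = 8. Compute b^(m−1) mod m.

1

8^1 ≡ 8 (mod 503)
8^2 ≡ 8^2 = 64 ≡ 64 (mod 503)
8^4 ≡ 64^2 = 4096 ≡ 72 (mod 503)
8^8 ≡ 72^2 = 5184 ≡ 154 (mod 503)
8^16 ≡ 154^2 = 23716 ≡ 75 (mod 503)
8^32 ≡ 75^2 = 5625 ≡ 92 (mod 503)
8^64 ≡ 92^2 = 8464 ≡ 416 (mod 503)
8^128 ≡ 416^2 = 173056 ≡ 24 (mod 503)
8^256 ≡ 24^2 = 576 ≡ 73 (mod 503)
502 = 256 + 128 + 64 + 32 + 16 + 4 + 2 in binary powers of 2.
So 8^502 ≡ 73 · 24 · 416 · 92 · 75 · 72 · 64 ≡ 1 (mod 503).
Since the result is 1, base 8 gives no evidence that 503 is composite.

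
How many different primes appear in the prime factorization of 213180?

213180 = 2^2 · 53295
53295 = 3 · 17765
17765 = 5 · 3553
3553 = 11 · 323
323 = 17 · 19
213180 = 2^2 · 3 · 5 · 11 · 17 · 19, which has 6 distinct prime factors.

6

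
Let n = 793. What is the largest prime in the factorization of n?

61

793 = 13 · 61
61 is prime.
So 793 = 13 · 61; the largest prime factor is 61.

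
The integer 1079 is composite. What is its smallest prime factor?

13

1079 is odd.
Digit sum 17, not divisible by 3.
Ends in 9: not divisible by 5.
7: 1079 = 7·154 + 1
11: 1079 = 11·98 + 1
13: 1079 = 13·83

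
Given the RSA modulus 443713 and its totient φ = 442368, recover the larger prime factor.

φ(n) = (p−1)(q−1) = n − (p+q) + 1, so p + q = 443713 − 442368 + 1 = 1346.
p and q are the roots of t² − 1346t + 443713 = 0.
Discriminant: 1346² − 4·443713 = 1811716 − 1774852 = 36864; √36864 = 192.
q = (1346 − 192)/2 = 577, p = (1346 + 192)/2 = 769.
Check: 577 · 769 = 443713.

769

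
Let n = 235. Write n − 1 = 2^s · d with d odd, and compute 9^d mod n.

34

235 − 1 = 234 = 2^1 · 117, so d = 117.
9^1 ≡ 9 (mod 235)
9^2 ≡ 9^2 = 81 ≡ 81 (mod 235)
9^4 ≡ 81^2 = 6561 ≡ 216 (mod 235)
9^8 ≡ 216^2 = 46656 ≡ 126 (mod 235)
9^16 ≡ 126^2 = 15876 ≡ 131 (mod 235)
9^32 ≡ 131^2 = 17161 ≡ 6 (mod 235)
9^64 ≡ 6^2 = 36 ≡ 36 (mod 235)
117 = 64 + 32 + 16 + 4 + 1 in binary powers of 2.
So 9^117 ≡ 36 · 6 · 131 · 216 · 9 ≡ 34 (mod 235).
Squaring chain: 34; never reaches −1, so base 9 is a Miller–Rabin witness that 235 is composite.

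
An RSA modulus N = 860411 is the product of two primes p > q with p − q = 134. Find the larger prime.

Since p = q + 134, we have 860411 = q(q + 134), so q² + 134q − 860411 = 0.
Discriminant: 134² + 4·860411 = 17956 + 3441644 = 3459600; √3459600 = 1860.
q = (−134 + 1860)/2 = 863, and p = q + 134 = 997.
Check: 863 · 997 = 860411.

997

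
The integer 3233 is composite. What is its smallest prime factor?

53

3233 is odd.
Digit sum 11, not divisible by 3.
Ends in 3: not divisible by 5.
7: 3233 = 7·461 + 6
11: 3233 = 11·293 + 10
13: 3233 = 13·248 + 9
17: 3233 = 17·190 + 3
19: 3233 = 19·170 + 3
23: 3233 = 23·140 + 13
29: 3233 = 29·111 + 14
31: 3233 = 31·104 + 9
37: 3233 = 37·87 + 14
41: 3233 = 41·78 + 35
43: 3233 = 43·75 + 8
47: 3233 = 47·68 + 37
53: 3233 = 53·61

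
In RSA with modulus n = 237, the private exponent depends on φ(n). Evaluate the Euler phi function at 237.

Factor: 237 = 3 · 79.
φ(237) = (3−1) · (79−1) = 2 · 78 = 156.

156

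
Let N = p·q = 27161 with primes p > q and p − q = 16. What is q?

Since p = q + 16, we have 27161 = q(q + 16), so q² + 16q − 27161 = 0.
Discriminant: 16² + 4·27161 = 256 + 108644 = 108900; √108900 = 330.
q = (−16 + 330)/2 = 157, and p = q + 16 = 173.
Check: 157 · 173 = 27161.

157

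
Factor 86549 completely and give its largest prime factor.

86549 = 23 · 3763
3763 = 53 · 71
71 is prime.
So 86549 = 23 · 53 · 71; the largest prime factor is 71.

71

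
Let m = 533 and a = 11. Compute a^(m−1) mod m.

11^1 ≡ 11 (mod 533)
11^2 ≡ 11^2 = 121 ≡ 121 (mod 533)
11^4 ≡ 121^2 = 14641 ≡ 250 (mod 533)
11^8 ≡ 250^2 = 62500 ≡ 139 (mod 533)
11^16 ≡ 139^2 = 19321 ≡ 133 (mod 533)
11^32 ≡ 133^2 = 17689 ≡ 100 (mod 533)
11^64 ≡ 100^2 = 10000 ≡ 406 (mod 533)
11^128 ≡ 406^2 = 164836 ≡ 139 (mod 533)
11^256 ≡ 139^2 = 19321 ≡ 133 (mod 533)
11^512 ≡ 133^2 = 17689 ≡ 100 (mod 533)
532 = 512 + 16 + 4 in binary powers of 2.
So 11^532 ≡ 100 · 133 · 250 ≡ 146 (mod 533).
Since 146 ≠ 1, base 11 is a Fermat witness: 533 is composite.

146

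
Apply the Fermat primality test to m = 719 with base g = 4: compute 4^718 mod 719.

4^1 ≡ 4 (mod 719)
4^2 ≡ 4^2 = 16 ≡ 16 (mod 719)
4^4 ≡ 16^2 = 256 ≡ 256 (mod 719)
4^8 ≡ 256^2 = 65536 ≡ 107 (mod 719)
4^16 ≡ 107^2 = 11449 ≡ 664 (mod 719)
4^32 ≡ 664^2 = 440896 ≡ 149 (mod 719)
4^64 ≡ 149^2 = 22201 ≡ 631 (mod 719)
4^128 ≡ 631^2 = 398161 ≡ 554 (mod 719)
4^256 ≡ 554^2 = 306916 ≡ 622 (mod 719)
4^512 ≡ 622^2 = 386884 ≡ 62 (mod 719)
718 = 512 + 128 + 64 + 8 + 4 + 2 in binary powers of 2.
So 4^718 ≡ 62 · 554 · 631 · 107 · 256 · 16 ≡ 1 (mod 719).
Since the result is 1, base 4 gives no evidence that 719 is composite.

1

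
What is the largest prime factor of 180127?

180127 = 43 · 4189
4189 = 59 · 71
71 is prime.
So 180127 = 43 · 59 · 71; the largest prime factor is 71.

71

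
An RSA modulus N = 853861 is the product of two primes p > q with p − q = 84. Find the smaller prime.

Since p = q + 84, we have 853861 = q(q + 84), so q² + 84q − 853861 = 0.
Discriminant: 84² + 4·853861 = 7056 + 3415444 = 3422500; √3422500 = 1850.
q = (−84 + 1850)/2 = 883, and p = q + 84 = 967.
Check: 883 · 967 = 853861.

883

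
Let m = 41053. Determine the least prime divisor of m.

41053 is odd.
Digit sum 13, not divisible by 3.
Ends in 3: not divisible by 5.
7: 41053 = 7·5864 + 5
11: 41053 = 11·3732 + 1
13: 41053 = 13·3157 + 12
17: 41053 = 17·2414 + 15
19: 41053 = 19·2160 + 13
23: 41053 = 23·1784 + 21
29: 41053 = 29·1415 + 18
31: 41053 = 31·1324 + 9
37: 41053 = 37·1109 + 20
41: 41053 = 41·1001 + 12
43: 41053 = 43·954 + 31
47: 41053 = 47·873 + 22
53: 41053 = 53·774 + 31
59: 41053 = 59·695 + 48
61: 41053 = 61·673

61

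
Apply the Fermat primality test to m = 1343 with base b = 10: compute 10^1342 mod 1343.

10^1 ≡ 10 (mod 1343)
10^2 ≡ 10^2 = 100 ≡ 100 (mod 1343)
10^4 ≡ 100^2 = 10000 ≡ 599 (mod 1343)
10^8 ≡ 599^2 = 358801 ≡ 220 (mod 1343)
10^16 ≡ 220^2 = 48400 ≡ 52 (mod 1343)
10^32 ≡ 52^2 = 2704 ≡ 18 (mod 1343)
10^64 ≡ 18^2 = 324 ≡ 324 (mod 1343)
10^128 ≡ 324^2 = 104976 ≡ 222 (mod 1343)
10^256 ≡ 222^2 = 49284 ≡ 936 (mod 1343)
10^512 ≡ 936^2 = 876096 ≡ 460 (mod 1343)
10^1024 ≡ 460^2 = 211600 ≡ 749 (mod 1343)
1342 = 1024 + 256 + 32 + 16 + 8 + 4 + 2 in binary powers of 2.
So 10^1342 ≡ 749 · 936 · 18 · 52 · 220 · 599 · 100 ≡ 1079 (mod 1343).
Since 1079 ≠ 1, base 10 is a Fermat witness: 1343 is composite.

1079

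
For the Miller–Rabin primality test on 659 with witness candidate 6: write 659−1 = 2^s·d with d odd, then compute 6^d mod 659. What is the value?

658

659 − 1 = 658 = 2^1 · 329, so d = 329.
6^1 ≡ 6 (mod 659)
6^2 ≡ 6^2 = 36 ≡ 36 (mod 659)
6^4 ≡ 36^2 = 1296 ≡ 637 (mod 659)
6^8 ≡ 637^2 = 405769 ≡ 484 (mod 659)
6^16 ≡ 484^2 = 234256 ≡ 311 (mod 659)
6^32 ≡ 311^2 = 96721 ≡ 507 (mod 659)
6^64 ≡ 507^2 = 257049 ≡ 39 (mod 659)
6^128 ≡ 39^2 = 1521 ≡ 203 (mod 659)
6^256 ≡ 203^2 = 41209 ≡ 351 (mod 659)
329 = 256 + 64 + 8 + 1 in binary powers of 2.
So 6^329 ≡ 351 · 39 · 484 · 6 ≡ 658 (mod 659).
Since 6^d ≡ 658 (mod 659), base 6 does not prove 659 composite.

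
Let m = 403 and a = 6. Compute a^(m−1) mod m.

311

6^1 ≡ 6 (mod 403)
6^2 ≡ 6^2 = 36 ≡ 36 (mod 403)
6^4 ≡ 36^2 = 1296 ≡ 87 (mod 403)
6^8 ≡ 87^2 = 7569 ≡ 315 (mod 403)
6^16 ≡ 315^2 = 99225 ≡ 87 (mod 403)
6^32 ≡ 87^2 = 7569 ≡ 315 (mod 403)
6^64 ≡ 315^2 = 99225 ≡ 87 (mod 403)
6^128 ≡ 87^2 = 7569 ≡ 315 (mod 403)
6^256 ≡ 315^2 = 99225 ≡ 87 (mod 403)
402 = 256 + 128 + 16 + 2 in binary powers of 2.
So 6^402 ≡ 87 · 315 · 87 · 36 ≡ 311 (mod 403).
Since 311 ≠ 1, base 6 is a Fermat witness: 403 is composite.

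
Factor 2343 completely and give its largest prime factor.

2343 = 3 · 781
781 = 11 · 71
71 is prime.
So 2343 = 3 · 11 · 71; the largest prime factor is 71.

71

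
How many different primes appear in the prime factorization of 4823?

4823 = 7 · 689
689 = 13 · 53
4823 = 7 · 13 · 53, which has 3 distinct prime factors.

3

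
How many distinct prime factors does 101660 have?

101660 = 2^2 · 25415
25415 = 5 · 5083
5083 = 13 · 391
391 = 17 · 23
101660 = 2^2 · 5 · 13 · 17 · 23, which has 5 distinct prime factors.

5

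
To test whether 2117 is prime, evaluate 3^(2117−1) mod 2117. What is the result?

1760

3^1 ≡ 3 (mod 2117)
3^2 ≡ 3^2 = 9 ≡ 9 (mod 2117)
3^4 ≡ 9^2 = 81 ≡ 81 (mod 2117)
3^8 ≡ 81^2 = 6561 ≡ 210 (mod 2117)
3^16 ≡ 210^2 = 44100 ≡ 1760 (mod 2117)
3^32 ≡ 1760^2 = 3097600 ≡ 429 (mod 2117)
3^64 ≡ 429^2 = 184041 ≡ 1979 (mod 2117)
3^128 ≡ 1979^2 = 3916441 ≡ 2108 (mod 2117)
3^256 ≡ 2108^2 = 4443664 ≡ 81 (mod 2117)
3^512 ≡ 81^2 = 6561 ≡ 210 (mod 2117)
3^1024 ≡ 210^2 = 44100 ≡ 1760 (mod 2117)
3^2048 ≡ 1760^2 = 3097600 ≡ 429 (mod 2117)
2116 = 2048 + 64 + 4 in binary powers of 2.
So 3^2116 ≡ 429 · 1979 · 81 ≡ 1760 (mod 2117).
Since 1760 ≠ 1, base 3 is a Fermat witness: 2117 is composite.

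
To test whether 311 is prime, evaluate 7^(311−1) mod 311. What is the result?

7^1 ≡ 7 (mod 311)
7^2 ≡ 7^2 = 49 ≡ 49 (mod 311)
7^4 ≡ 49^2 = 2401 ≡ 224 (mod 311)
7^8 ≡ 224^2 = 50176 ≡ 105 (mod 311)
7^16 ≡ 105^2 = 11025 ≡ 140 (mod 311)
7^32 ≡ 140^2 = 19600 ≡ 7 (mod 311)
7^64 ≡ 7^2 = 49 ≡ 49 (mod 311)
7^128 ≡ 49^2 = 2401 ≡ 224 (mod 311)
7^256 ≡ 224^2 = 50176 ≡ 105 (mod 311)
310 = 256 + 32 + 16 + 4 + 2 in binary powers of 2.
So 7^310 ≡ 105 · 7 · 140 · 224 · 49 ≡ 1 (mod 311).
Since the result is 1, base 7 gives no evidence that 311 is composite.

1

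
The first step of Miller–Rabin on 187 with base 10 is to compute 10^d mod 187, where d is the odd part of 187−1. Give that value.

164

187 − 1 = 186 = 2^1 · 93, so d = 93.
10^1 ≡ 10 (mod 187)
10^2 ≡ 10^2 = 100 ≡ 100 (mod 187)
10^4 ≡ 100^2 = 10000 ≡ 89 (mod 187)
10^8 ≡ 89^2 = 7921 ≡ 67 (mod 187)
10^16 ≡ 67^2 = 4489 ≡ 1 (mod 187)
10^32 ≡ 1^2 = 1 ≡ 1 (mod 187)
10^64 ≡ 1^2 = 1 ≡ 1 (mod 187)
93 = 64 + 16 + 8 + 4 + 1 in binary powers of 2.
So 10^93 ≡ 1 · 1 · 67 · 89 · 10 ≡ 164 (mod 187).
Squaring chain: 164; never reaches −1, so base 10 is a Miller–Rabin witness that 187 is composite.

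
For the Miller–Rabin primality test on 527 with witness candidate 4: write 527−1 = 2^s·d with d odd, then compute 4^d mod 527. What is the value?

527 − 1 = 526 = 2^1 · 263, so d = 263.
4^1 ≡ 4 (mod 527)
4^2 ≡ 4^2 = 16 ≡ 16 (mod 527)
4^4 ≡ 16^2 = 256 ≡ 256 (mod 527)
4^8 ≡ 256^2 = 65536 ≡ 188 (mod 527)
4^16 ≡ 188^2 = 35344 ≡ 35 (mod 527)
4^32 ≡ 35^2 = 1225 ≡ 171 (mod 527)
4^64 ≡ 171^2 = 29241 ≡ 256 (mod 527)
4^128 ≡ 256^2 = 65536 ≡ 188 (mod 527)
4^256 ≡ 188^2 = 35344 ≡ 35 (mod 527)
263 = 256 + 4 + 2 + 1 in binary powers of 2.
So 4^263 ≡ 35 · 256 · 16 · 4 ≡ 64 (mod 527).
Squaring chain: 64; never reaches −1, so base 4 is a Miller–Rabin witness that 527 is composite.

64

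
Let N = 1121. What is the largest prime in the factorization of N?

1121 = 19 · 59
59 is prime.
So 1121 = 19 · 59; the largest prime factor is 59.

59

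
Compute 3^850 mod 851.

303

3^1 ≡ 3 (mod 851)
3^2 ≡ 3^2 = 9 ≡ 9 (mod 851)
3^4 ≡ 9^2 = 81 ≡ 81 (mod 851)
3^8 ≡ 81^2 = 6561 ≡ 604 (mod 851)
3^16 ≡ 604^2 = 364816 ≡ 588 (mod 851)
3^32 ≡ 588^2 = 345744 ≡ 238 (mod 851)
3^64 ≡ 238^2 = 56644 ≡ 478 (mod 851)
3^128 ≡ 478^2 = 228484 ≡ 416 (mod 851)
3^256 ≡ 416^2 = 173056 ≡ 303 (mod 851)
3^512 ≡ 303^2 = 91809 ≡ 752 (mod 851)
850 = 512 + 256 + 64 + 16 + 2 in binary powers of 2.
So 3^850 ≡ 752 · 303 · 478 · 588 · 9 ≡ 303 (mod 851).
Since 303 ≠ 1, base 3 is a Fermat witness: 851 is composite.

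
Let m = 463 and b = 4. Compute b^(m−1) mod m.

1

4^1 ≡ 4 (mod 463)
4^2 ≡ 4^2 = 16 ≡ 16 (mod 463)
4^4 ≡ 16^2 = 256 ≡ 256 (mod 463)
4^8 ≡ 256^2 = 65536 ≡ 253 (mod 463)
4^16 ≡ 253^2 = 64009 ≡ 115 (mod 463)
4^32 ≡ 115^2 = 13225 ≡ 261 (mod 463)
4^64 ≡ 261^2 = 68121 ≡ 60 (mod 463)
4^128 ≡ 60^2 = 3600 ≡ 359 (mod 463)
4^256 ≡ 359^2 = 128881 ≡ 167 (mod 463)
462 = 256 + 128 + 64 + 8 + 4 + 2 in binary powers of 2.
So 4^462 ≡ 167 · 359 · 60 · 253 · 256 · 16 ≡ 1 (mod 463).
Since the result is 1, base 4 gives no evidence that 463 is composite.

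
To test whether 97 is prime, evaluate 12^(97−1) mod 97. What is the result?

12^1 ≡ 12 (mod 97)
12^2 ≡ 12^2 = 144 ≡ 47 (mod 97)
12^4 ≡ 47^2 = 2209 ≡ 75 (mod 97)
12^8 ≡ 75^2 = 5625 ≡ 96 (mod 97)
12^16 ≡ 96^2 = 9216 ≡ 1 (mod 97)
12^32 ≡ 1^2 = 1 ≡ 1 (mod 97)
12^64 ≡ 1^2 = 1 ≡ 1 (mod 97)
96 = 64 + 32 in binary powers of 2.
So 12^96 ≡ 1 · 1 ≡ 1 (mod 97).
Since the result is 1, base 12 gives no evidence that 97 is composite.

1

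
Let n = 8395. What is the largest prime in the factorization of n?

8395 = 5 · 1679
1679 = 23 · 73
73 is prime.
So 8395 = 5 · 23 · 73; the largest prime factor is 73.

73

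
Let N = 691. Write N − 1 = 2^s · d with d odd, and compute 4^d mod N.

1

691 − 1 = 690 = 2^1 · 345, so d = 345.
4^1 ≡ 4 (mod 691)
4^2 ≡ 4^2 = 16 ≡ 16 (mod 691)
4^4 ≡ 16^2 = 256 ≡ 256 (mod 691)
4^8 ≡ 256^2 = 65536 ≡ 582 (mod 691)
4^16 ≡ 582^2 = 338724 ≡ 134 (mod 691)
4^32 ≡ 134^2 = 17956 ≡ 681 (mod 691)
4^64 ≡ 681^2 = 463761 ≡ 100 (mod 691)
4^128 ≡ 100^2 = 10000 ≡ 326 (mod 691)
4^256 ≡ 326^2 = 106276 ≡ 553 (mod 691)
345 = 256 + 64 + 16 + 8 + 1 in binary powers of 2.
So 4^345 ≡ 553 · 100 · 134 · 582 · 4 ≡ 1 (mod 691).
Since 4^d ≡ 1 (mod 691), base 4 does not prove 691 composite.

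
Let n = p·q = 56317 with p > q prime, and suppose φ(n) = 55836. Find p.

283

φ(n) = (p−1)(q−1) = n − (p+q) + 1, so p + q = 56317 − 55836 + 1 = 482.
p and q are the roots of t² − 482t + 56317 = 0.
Discriminant: 482² − 4·56317 = 232324 − 225268 = 7056; √7056 = 84.
q = (482 − 84)/2 = 199, p = (482 + 84)/2 = 283.
Check: 199 · 283 = 56317.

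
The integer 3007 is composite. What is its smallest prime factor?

3007 is odd.
Digit sum 10, not divisible by 3.
Ends in 7: not divisible by 5.
7: 3007 = 7·429 + 4
11: 3007 = 11·273 + 4
13: 3007 = 13·231 + 4
17: 3007 = 17·176 + 15
19: 3007 = 19·158 + 5
23: 3007 = 23·130 + 17
29: 3007 = 29·103 + 20
31: 3007 = 31·97

31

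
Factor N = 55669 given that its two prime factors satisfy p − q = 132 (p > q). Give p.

311

Since p = q + 132, we have 55669 = q(q + 132), so q² + 132q − 55669 = 0.
Discriminant: 132² + 4·55669 = 17424 + 222676 = 240100; √240100 = 490.
q = (−132 + 490)/2 = 179, and p = q + 132 = 311.
Check: 179 · 311 = 55669.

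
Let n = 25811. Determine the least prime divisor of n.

53

25811 is odd.
Digit sum 17, not divisible by 3.
Ends in 1: not divisible by 5.
7: 25811 = 7·3687 + 2
11: 25811 = 11·2346 + 5
13: 25811 = 13·1985 + 6
17: 25811 = 17·1518 + 5
19: 25811 = 19·1358 + 9
23: 25811 = 23·1122 + 5
29: 25811 = 29·890 + 1
31: 25811 = 31·832 + 19
37: 25811 = 37·697 + 22
41: 25811 = 41·629 + 22
43: 25811 = 43·600 + 11
47: 25811 = 47·549 + 8
53: 25811 = 53·487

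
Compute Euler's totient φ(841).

Factor: 841 = 29^2.
φ(841) = 29^1·(29−1) = 812.

812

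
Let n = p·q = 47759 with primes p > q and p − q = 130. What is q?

163

Since p = q + 130, we have 47759 = q(q + 130), so q² + 130q − 47759 = 0.
Discriminant: 130² + 4·47759 = 16900 + 191036 = 207936; √207936 = 456.
q = (−130 + 456)/2 = 163, and p = q + 130 = 293.
Check: 163 · 293 = 47759.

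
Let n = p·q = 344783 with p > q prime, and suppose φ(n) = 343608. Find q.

557

φ(n) = (p−1)(q−1) = n − (p+q) + 1, so p + q = 344783 − 343608 + 1 = 1176.
p and q are the roots of t² − 1176t + 344783 = 0.
Discriminant: 1176² − 4·344783 = 1382976 − 1379132 = 3844; √3844 = 62.
q = (1176 − 62)/2 = 557, p = (1176 + 62)/2 = 619.
Check: 557 · 619 = 344783.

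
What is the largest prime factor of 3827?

89

3827 = 43 · 89
89 is prime.
So 3827 = 43 · 89; the largest prime factor is 89.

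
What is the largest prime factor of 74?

74 = 2 · 37
37 is prime.
So 74 = 2 · 37; the largest prime factor is 37.

37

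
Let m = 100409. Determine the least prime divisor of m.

100409 is odd.
Digit sum 14, not divisible by 3.
Ends in 9: not divisible by 5.
7: 100409 = 7·14344 + 1
11: 100409 = 11·9128 + 1
13: 100409 = 13·7723 + 10
17: 100409 = 17·5906 + 7
19: 100409 = 19·5284 + 13
23: 100409 = 23·4365 + 14
29: 100409 = 29·3462 + 11
31: 100409 = 31·3239

31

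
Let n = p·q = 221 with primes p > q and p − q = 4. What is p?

Since p = q + 4, we have 221 = q(q + 4), so q² + 4q − 221 = 0.
Discriminant: 4² + 4·221 = 16 + 884 = 900; √900 = 30.
q = (−4 + 30)/2 = 13, and p = q + 4 = 17.
Check: 13 · 17 = 221.

17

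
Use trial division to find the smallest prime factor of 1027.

13

1027 is odd.
Digit sum 10, not divisible by 3.
Ends in 7: not divisible by 5.
7: 1027 = 7·146 + 5
11: 1027 = 11·93 + 4
13: 1027 = 13·79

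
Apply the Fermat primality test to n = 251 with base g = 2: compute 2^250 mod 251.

1

2^1 ≡ 2 (mod 251)
2^2 ≡ 2^2 = 4 ≡ 4 (mod 251)
2^4 ≡ 4^2 = 16 ≡ 16 (mod 251)
2^8 ≡ 16^2 = 256 ≡ 5 (mod 251)
2^16 ≡ 5^2 = 25 ≡ 25 (mod 251)
2^32 ≡ 25^2 = 625 ≡ 123 (mod 251)
2^64 ≡ 123^2 = 15129 ≡ 69 (mod 251)
2^128 ≡ 69^2 = 4761 ≡ 243 (mod 251)
250 = 128 + 64 + 32 + 16 + 8 + 2 in binary powers of 2.
So 2^250 ≡ 243 · 69 · 123 · 25 · 5 · 4 ≡ 1 (mod 251).
Since the result is 1, base 2 gives no evidence that 251 is composite.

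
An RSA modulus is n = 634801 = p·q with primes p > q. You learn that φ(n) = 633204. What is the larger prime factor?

859

φ(n) = (p−1)(q−1) = n − (p+q) + 1, so p + q = 634801 − 633204 + 1 = 1598.
p and q are the roots of t² − 1598t + 634801 = 0.
Discriminant: 1598² − 4·634801 = 2553604 − 2539204 = 14400; √14400 = 120.
q = (1598 − 120)/2 = 739, p = (1598 + 120)/2 = 859.
Check: 739 · 859 = 634801.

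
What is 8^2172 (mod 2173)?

346

8^1 ≡ 8 (mod 2173)
8^2 ≡ 8^2 = 64 ≡ 64 (mod 2173)
8^4 ≡ 64^2 = 4096 ≡ 1923 (mod 2173)
8^8 ≡ 1923^2 = 3697929 ≡ 1656 (mod 2173)
8^16 ≡ 1656^2 = 2742336 ≡ 10 (mod 2173)
8^32 ≡ 10^2 = 100 ≡ 100 (mod 2173)
8^64 ≡ 100^2 = 10000 ≡ 1308 (mod 2173)
8^128 ≡ 1308^2 = 1710864 ≡ 713 (mod 2173)
8^256 ≡ 713^2 = 508369 ≡ 2060 (mod 2173)
8^512 ≡ 2060^2 = 4243600 ≡ 1904 (mod 2173)
8^1024 ≡ 1904^2 = 3625216 ≡ 652 (mod 2173)
8^2048 ≡ 652^2 = 425104 ≡ 1369 (mod 2173)
2172 = 2048 + 64 + 32 + 16 + 8 + 4 in binary powers of 2.
So 8^2172 ≡ 1369 · 1308 · 100 · 10 · 1656 · 1923 ≡ 346 (mod 2173).
Since 346 ≠ 1, base 8 is a Fermat witness: 2173 is composite.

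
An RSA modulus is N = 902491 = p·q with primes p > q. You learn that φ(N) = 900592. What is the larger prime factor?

953

φ(n) = (p−1)(q−1) = n − (p+q) + 1, so p + q = 902491 − 900592 + 1 = 1900.
p and q are the roots of t² − 1900t + 902491 = 0.
Discriminant: 1900² − 4·902491 = 3610000 − 3609964 = 36; √36 = 6.
q = (1900 − 6)/2 = 947, p = (1900 + 6)/2 = 953.
Check: 947 · 953 = 902491.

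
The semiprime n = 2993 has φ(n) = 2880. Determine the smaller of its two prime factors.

41

φ(n) = (p−1)(q−1) = n − (p+q) + 1, so p + q = 2993 − 2880 + 1 = 114.
p and q are the roots of t² − 114t + 2993 = 0.
Discriminant: 114² − 4·2993 = 12996 − 11972 = 1024; √1024 = 32.
q = (114 − 32)/2 = 41, p = (114 + 32)/2 = 73.
Check: 41 · 73 = 2993.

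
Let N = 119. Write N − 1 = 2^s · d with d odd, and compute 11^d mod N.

114

119 − 1 = 118 = 2^1 · 59, so d = 59.
11^1 ≡ 11 (mod 119)
11^2 ≡ 11^2 = 121 ≡ 2 (mod 119)
11^4 ≡ 2^2 = 4 ≡ 4 (mod 119)
11^8 ≡ 4^2 = 16 ≡ 16 (mod 119)
11^16 ≡ 16^2 = 256 ≡ 18 (mod 119)
11^32 ≡ 18^2 = 324 ≡ 86 (mod 119)
59 = 32 + 16 + 8 + 2 + 1 in binary powers of 2.
So 11^59 ≡ 86 · 18 · 16 · 2 · 11 ≡ 114 (mod 119).
Squaring chain: 114; never reaches −1, so base 11 is a Miller–Rabin witness that 119 is composite.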